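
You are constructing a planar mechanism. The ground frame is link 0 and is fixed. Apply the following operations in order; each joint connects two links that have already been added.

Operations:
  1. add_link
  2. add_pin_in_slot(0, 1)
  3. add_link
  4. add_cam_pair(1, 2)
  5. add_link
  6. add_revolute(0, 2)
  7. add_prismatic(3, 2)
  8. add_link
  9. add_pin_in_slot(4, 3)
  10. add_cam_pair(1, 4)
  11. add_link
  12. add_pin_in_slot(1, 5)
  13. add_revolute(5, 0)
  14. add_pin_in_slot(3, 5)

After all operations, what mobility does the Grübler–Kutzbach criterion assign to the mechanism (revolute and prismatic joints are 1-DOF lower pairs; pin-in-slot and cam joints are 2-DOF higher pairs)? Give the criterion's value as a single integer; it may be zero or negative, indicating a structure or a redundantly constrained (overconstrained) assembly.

M = 3

(L,J1,J2)=(1,0,0); link0 fixed
link1: (2,0,0)
PS 0-1 [J2]: (2,0,1)
link2: (3,0,1)
C 1-2 [J2]: (3,0,2)
link3: (4,0,2)
R 0-2 [J1]: (4,1,2)
P 3-2 [J1]: (4,2,2)
link4: (5,2,2)
PS 4-3 [J2]: (5,2,3)
C 1-4 [J2]: (5,2,4)
link5: (6,2,4)
PS 1-5 [J2]: (6,2,5)
R 5-0 [J1]: (6,3,5)
PS 3-5 [J2]: (6,3,6)
Grübler: 3·5 − 2·3 − 6 = 3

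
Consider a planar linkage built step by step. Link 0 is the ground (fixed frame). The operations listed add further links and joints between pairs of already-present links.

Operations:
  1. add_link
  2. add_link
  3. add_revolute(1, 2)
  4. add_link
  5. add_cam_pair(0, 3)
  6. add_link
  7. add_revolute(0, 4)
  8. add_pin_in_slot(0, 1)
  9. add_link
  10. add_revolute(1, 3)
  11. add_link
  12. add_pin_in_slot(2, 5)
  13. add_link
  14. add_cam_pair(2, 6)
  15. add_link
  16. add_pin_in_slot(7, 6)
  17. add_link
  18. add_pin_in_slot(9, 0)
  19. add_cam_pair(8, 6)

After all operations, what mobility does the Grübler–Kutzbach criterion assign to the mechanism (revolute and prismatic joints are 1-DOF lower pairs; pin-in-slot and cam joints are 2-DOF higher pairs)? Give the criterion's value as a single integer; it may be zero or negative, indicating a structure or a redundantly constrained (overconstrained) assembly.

M = 14

(L,J1,J2)=(1,0,0); link0 fixed
link1: (2,0,0)
link2: (3,0,0)
R 1-2 [J1]: (3,1,0)
link3: (4,1,0)
C 0-3 [J2]: (4,1,1)
link4: (5,1,1)
R 0-4 [J1]: (5,2,1)
PS 0-1 [J2]: (5,2,2)
link5: (6,2,2)
R 1-3 [J1]: (6,3,2)
link6: (7,3,2)
PS 2-5 [J2]: (7,3,3)
link7: (8,3,3)
C 2-6 [J2]: (8,3,4)
link8: (9,3,4)
PS 7-6 [J2]: (9,3,5)
link9: (10,3,5)
PS 9-0 [J2]: (10,3,6)
C 8-6 [J2]: (10,3,7)
Grübler: 3·9 − 2·3 − 7 = 14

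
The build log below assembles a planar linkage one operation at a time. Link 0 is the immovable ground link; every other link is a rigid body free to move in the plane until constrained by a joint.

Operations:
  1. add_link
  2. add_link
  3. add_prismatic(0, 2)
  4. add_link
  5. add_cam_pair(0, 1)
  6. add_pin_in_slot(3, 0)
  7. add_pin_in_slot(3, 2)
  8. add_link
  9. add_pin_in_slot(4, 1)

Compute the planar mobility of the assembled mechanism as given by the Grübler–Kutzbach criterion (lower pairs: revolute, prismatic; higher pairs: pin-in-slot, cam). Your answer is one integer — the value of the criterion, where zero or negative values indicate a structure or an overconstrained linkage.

M = 6

(L,J1,J2)=(1,0,0); link0 fixed
link1: (2,0,0)
link2: (3,0,0)
P 0-2 [J1]: (3,1,0)
link3: (4,1,0)
C 0-1 [J2]: (4,1,1)
PS 3-0 [J2]: (4,1,2)
PS 3-2 [J2]: (4,1,3)
link4: (5,1,3)
PS 4-1 [J2]: (5,1,4)
Grübler: 3·4 − 2·1 − 4 = 6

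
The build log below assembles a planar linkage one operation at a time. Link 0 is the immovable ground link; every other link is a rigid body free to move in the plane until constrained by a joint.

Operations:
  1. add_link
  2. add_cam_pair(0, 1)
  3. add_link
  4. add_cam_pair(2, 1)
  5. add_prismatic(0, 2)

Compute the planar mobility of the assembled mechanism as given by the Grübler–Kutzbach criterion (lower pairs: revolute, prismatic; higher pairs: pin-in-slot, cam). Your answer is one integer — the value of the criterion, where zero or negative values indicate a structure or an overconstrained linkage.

ground; <1,0,0>
#1 <2,0,0>
C:0↔1 J2 <2,0,1>
#2 <3,0,1>
C:2↔1 J2 <3,0,2>
P:0↔2 J1 <3,1,2>
3×2 − 2×1 − 1×2 = 2

M = 2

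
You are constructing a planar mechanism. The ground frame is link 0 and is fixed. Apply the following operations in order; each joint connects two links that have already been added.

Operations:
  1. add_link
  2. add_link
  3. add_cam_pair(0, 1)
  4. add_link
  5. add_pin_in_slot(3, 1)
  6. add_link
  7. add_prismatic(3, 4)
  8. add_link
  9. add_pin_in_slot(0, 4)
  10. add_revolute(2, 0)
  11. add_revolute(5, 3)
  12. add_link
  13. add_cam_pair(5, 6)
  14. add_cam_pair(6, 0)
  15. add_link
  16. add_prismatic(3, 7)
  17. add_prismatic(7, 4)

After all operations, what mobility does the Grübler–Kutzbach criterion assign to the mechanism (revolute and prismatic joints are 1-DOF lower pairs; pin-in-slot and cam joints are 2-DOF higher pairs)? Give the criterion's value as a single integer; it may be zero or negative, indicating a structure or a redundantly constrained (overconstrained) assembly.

L=1 J1=0 J2=0
add link → L=2 J1=0 J2=0
add link → L=3 J1=0 J2=0
C@0,1 dof=2 J2 → L=3 J1=0 J2=1
add link → L=4 J1=0 J2=1
PS@3,1 dof=2 J2 → L=4 J1=0 J2=2
add link → L=5 J1=0 J2=2
P@3,4 dof=1 J1 → L=5 J1=1 J2=2
add link → L=6 J1=1 J2=2
PS@0,4 dof=2 J2 → L=6 J1=1 J2=3
R@2,0 dof=1 J1 → L=6 J1=2 J2=3
R@5,3 dof=1 J1 → L=6 J1=3 J2=3
add link → L=7 J1=3 J2=3
C@5,6 dof=2 J2 → L=7 J1=3 J2=4
C@6,0 dof=2 J2 → L=7 J1=3 J2=5
add link → L=8 J1=3 J2=5
P@3,7 dof=1 J1 → L=8 J1=4 J2=5
P@7,4 dof=1 J1 → L=8 J1=5 J2=5
M=3(L−1)−2J1−J2=3·7−2·5−5=6

M = 6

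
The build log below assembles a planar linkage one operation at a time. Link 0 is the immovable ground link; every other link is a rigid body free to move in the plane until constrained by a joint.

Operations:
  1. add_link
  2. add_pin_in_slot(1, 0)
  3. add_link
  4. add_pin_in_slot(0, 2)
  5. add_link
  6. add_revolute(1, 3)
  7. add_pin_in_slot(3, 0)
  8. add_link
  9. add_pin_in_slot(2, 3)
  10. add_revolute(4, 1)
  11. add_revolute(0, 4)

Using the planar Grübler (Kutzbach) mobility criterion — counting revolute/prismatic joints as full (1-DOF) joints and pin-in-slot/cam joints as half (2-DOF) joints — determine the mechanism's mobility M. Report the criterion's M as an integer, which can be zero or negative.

M = 2

L=1 J1=0 J2=0
add link → L=2 J1=0 J2=0
PS@1,0 dof=2 J2 → L=2 J1=0 J2=1
add link → L=3 J1=0 J2=1
PS@0,2 dof=2 J2 → L=3 J1=0 J2=2
add link → L=4 J1=0 J2=2
R@1,3 dof=1 J1 → L=4 J1=1 J2=2
PS@3,0 dof=2 J2 → L=4 J1=1 J2=3
add link → L=5 J1=1 J2=3
PS@2,3 dof=2 J2 → L=5 J1=1 J2=4
R@4,1 dof=1 J1 → L=5 J1=2 J2=4
R@0,4 dof=1 J1 → L=5 J1=3 J2=4
M=3(L−1)−2J1−J2=3·4−2·3−4=2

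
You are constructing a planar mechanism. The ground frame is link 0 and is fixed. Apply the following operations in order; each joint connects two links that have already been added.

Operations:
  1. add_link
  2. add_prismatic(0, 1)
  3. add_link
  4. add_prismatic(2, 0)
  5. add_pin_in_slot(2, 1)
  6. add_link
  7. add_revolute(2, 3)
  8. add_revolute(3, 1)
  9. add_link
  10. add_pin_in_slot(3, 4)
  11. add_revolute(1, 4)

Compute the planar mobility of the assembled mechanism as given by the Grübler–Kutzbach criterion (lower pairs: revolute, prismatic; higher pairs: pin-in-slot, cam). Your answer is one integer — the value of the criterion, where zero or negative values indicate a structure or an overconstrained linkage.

(L,J1,J2)=(1,0,0); link0 fixed
link1: (2,0,0)
P 0-1 [J1]: (2,1,0)
link2: (3,1,0)
P 2-0 [J1]: (3,2,0)
PS 2-1 [J2]: (3,2,1)
link3: (4,2,1)
R 2-3 [J1]: (4,3,1)
R 3-1 [J1]: (4,4,1)
link4: (5,4,1)
PS 3-4 [J2]: (5,4,2)
R 1-4 [J1]: (5,5,2)
Grübler: 3·4 − 2·5 − 2 = 0

M = 0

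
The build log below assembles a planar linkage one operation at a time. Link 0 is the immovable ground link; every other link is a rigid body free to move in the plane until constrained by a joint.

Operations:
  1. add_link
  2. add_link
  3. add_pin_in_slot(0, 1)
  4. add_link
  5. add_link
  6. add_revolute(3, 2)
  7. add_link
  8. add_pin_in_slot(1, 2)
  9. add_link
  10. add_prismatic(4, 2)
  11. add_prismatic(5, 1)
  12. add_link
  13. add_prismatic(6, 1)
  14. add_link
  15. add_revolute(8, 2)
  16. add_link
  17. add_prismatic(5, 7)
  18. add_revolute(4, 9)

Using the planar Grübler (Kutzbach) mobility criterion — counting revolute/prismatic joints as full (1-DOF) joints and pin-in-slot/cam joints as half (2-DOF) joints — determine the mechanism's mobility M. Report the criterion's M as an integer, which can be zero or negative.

M = 11

(L,J1,J2)=(1,0,0); link0 fixed
link1: (2,0,0)
link2: (3,0,0)
PS 0-1 [J2]: (3,0,1)
link3: (4,0,1)
link4: (5,0,1)
R 3-2 [J1]: (5,1,1)
link5: (6,1,1)
PS 1-2 [J2]: (6,1,2)
link6: (7,1,2)
P 4-2 [J1]: (7,2,2)
P 5-1 [J1]: (7,3,2)
link7: (8,3,2)
P 6-1 [J1]: (8,4,2)
link8: (9,4,2)
R 8-2 [J1]: (9,5,2)
link9: (10,5,2)
P 5-7 [J1]: (10,6,2)
R 4-9 [J1]: (10,7,2)
Grübler: 3·9 − 2·7 − 2 = 11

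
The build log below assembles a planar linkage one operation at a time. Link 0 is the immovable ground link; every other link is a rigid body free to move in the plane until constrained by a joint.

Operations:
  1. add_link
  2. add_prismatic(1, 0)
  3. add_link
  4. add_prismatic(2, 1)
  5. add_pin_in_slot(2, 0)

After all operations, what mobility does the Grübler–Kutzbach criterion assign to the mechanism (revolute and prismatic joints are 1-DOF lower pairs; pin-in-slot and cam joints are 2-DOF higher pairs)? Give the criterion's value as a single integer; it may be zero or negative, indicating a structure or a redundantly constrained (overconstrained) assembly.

M = 1

[1;0;0] (link 0 is ground)
L+ [2;0;0]
P(1,0)∈J1 [2;1;0]
L+ [3;1;0]
P(2,1)∈J1 [3;2;0]
PS(2,0)∈J2 [3;2;1]
mobility = 6 − 4 − 1 = 1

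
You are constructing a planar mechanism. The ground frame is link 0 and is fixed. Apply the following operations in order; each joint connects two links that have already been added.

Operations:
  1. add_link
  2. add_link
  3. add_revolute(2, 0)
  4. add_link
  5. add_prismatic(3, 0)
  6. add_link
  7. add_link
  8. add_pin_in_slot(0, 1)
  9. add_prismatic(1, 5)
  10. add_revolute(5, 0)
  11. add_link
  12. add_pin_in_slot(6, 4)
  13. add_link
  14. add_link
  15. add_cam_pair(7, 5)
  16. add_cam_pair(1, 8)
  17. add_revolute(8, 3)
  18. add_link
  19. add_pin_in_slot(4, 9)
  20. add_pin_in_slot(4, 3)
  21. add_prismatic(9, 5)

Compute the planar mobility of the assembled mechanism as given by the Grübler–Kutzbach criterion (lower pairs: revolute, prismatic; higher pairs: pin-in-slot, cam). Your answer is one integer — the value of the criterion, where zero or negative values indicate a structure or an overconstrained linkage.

ground; <1,0,0>
#1 <2,0,0>
#2 <3,0,0>
R:2↔0 J1 <3,1,0>
#3 <4,1,0>
P:3↔0 J1 <4,2,0>
#4 <5,2,0>
#5 <6,2,0>
PS:0↔1 J2 <6,2,1>
P:1↔5 J1 <6,3,1>
R:5↔0 J1 <6,4,1>
#6 <7,4,1>
PS:6↔4 J2 <7,4,2>
#7 <8,4,2>
#8 <9,4,2>
C:7↔5 J2 <9,4,3>
C:1↔8 J2 <9,4,4>
R:8↔3 J1 <9,5,4>
#9 <10,5,4>
PS:4↔9 J2 <10,5,5>
PS:4↔3 J2 <10,5,6>
P:9↔5 J1 <10,6,6>
3×9 − 2×6 − 1×6 = 9

M = 9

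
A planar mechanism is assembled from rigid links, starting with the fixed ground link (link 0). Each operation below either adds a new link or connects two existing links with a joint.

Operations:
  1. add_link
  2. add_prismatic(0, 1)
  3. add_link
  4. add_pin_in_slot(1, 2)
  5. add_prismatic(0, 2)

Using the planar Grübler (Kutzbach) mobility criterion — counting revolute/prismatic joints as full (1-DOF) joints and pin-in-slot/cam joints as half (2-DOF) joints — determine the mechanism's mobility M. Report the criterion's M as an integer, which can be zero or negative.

link 0 = ground. State L|J1|J2 = 1|0|0
+link1  2|0|0
P(0,1) f=1→J1  2|1|0
+link2  3|1|0
PS(1,2) f=2→J2  3|1|1
P(0,2) f=1→J1  3|2|1
M = 3(3−1)−2·2−1 = 6−4−1 = 1

M = 1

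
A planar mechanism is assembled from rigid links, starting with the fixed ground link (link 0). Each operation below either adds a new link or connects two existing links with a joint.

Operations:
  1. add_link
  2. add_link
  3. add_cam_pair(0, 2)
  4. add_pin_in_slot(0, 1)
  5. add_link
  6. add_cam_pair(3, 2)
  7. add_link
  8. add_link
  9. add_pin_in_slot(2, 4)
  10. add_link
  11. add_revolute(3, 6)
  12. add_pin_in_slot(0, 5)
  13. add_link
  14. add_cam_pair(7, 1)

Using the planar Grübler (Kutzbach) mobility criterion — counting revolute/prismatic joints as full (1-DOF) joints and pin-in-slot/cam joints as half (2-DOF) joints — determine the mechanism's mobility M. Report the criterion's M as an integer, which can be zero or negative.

M = 13

[1;0;0] (link 0 is ground)
L+ [2;0;0]
L+ [3;0;0]
C(0,2)∈J2 [3;0;1]
PS(0,1)∈J2 [3;0;2]
L+ [4;0;2]
C(3,2)∈J2 [4;0;3]
L+ [5;0;3]
L+ [6;0;3]
PS(2,4)∈J2 [6;0;4]
L+ [7;0;4]
R(3,6)∈J1 [7;1;4]
PS(0,5)∈J2 [7;1;5]
L+ [8;1;5]
C(7,1)∈J2 [8;1;6]
mobility = 21 − 2 − 6 = 13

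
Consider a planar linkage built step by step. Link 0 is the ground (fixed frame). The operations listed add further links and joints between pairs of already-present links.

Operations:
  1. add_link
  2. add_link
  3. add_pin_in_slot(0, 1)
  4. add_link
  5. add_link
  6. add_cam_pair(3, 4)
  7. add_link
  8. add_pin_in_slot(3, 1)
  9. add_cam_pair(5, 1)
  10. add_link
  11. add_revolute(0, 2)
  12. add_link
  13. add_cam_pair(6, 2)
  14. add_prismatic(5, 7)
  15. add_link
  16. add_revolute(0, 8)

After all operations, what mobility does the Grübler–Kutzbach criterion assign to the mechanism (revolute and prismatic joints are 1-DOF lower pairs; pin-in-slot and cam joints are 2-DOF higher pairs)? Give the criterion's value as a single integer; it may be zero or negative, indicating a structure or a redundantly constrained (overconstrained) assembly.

ground; <1,0,0>
#1 <2,0,0>
#2 <3,0,0>
PS:0↔1 J2 <3,0,1>
#3 <4,0,1>
#4 <5,0,1>
C:3↔4 J2 <5,0,2>
#5 <6,0,2>
PS:3↔1 J2 <6,0,3>
C:5↔1 J2 <6,0,4>
#6 <7,0,4>
R:0↔2 J1 <7,1,4>
#7 <8,1,4>
C:6↔2 J2 <8,1,5>
P:5↔7 J1 <8,2,5>
#8 <9,2,5>
R:0↔8 J1 <9,3,5>
3×8 − 2×3 − 1×5 = 13

M = 13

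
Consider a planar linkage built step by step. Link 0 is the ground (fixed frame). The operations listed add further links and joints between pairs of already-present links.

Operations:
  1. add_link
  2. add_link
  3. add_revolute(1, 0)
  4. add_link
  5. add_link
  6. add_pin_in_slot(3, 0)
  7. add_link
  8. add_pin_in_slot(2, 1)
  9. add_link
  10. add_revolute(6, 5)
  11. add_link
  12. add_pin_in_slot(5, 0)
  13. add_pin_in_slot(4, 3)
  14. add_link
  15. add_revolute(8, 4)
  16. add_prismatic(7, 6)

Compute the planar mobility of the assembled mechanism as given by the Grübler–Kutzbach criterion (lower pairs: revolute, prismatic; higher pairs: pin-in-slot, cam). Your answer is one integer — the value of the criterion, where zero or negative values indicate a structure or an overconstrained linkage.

(L,J1,J2)=(1,0,0); link0 fixed
link1: (2,0,0)
link2: (3,0,0)
R 1-0 [J1]: (3,1,0)
link3: (4,1,0)
link4: (5,1,0)
PS 3-0 [J2]: (5,1,1)
link5: (6,1,1)
PS 2-1 [J2]: (6,1,2)
link6: (7,1,2)
R 6-5 [J1]: (7,2,2)
link7: (8,2,2)
PS 5-0 [J2]: (8,2,3)
PS 4-3 [J2]: (8,2,4)
link8: (9,2,4)
R 8-4 [J1]: (9,3,4)
P 7-6 [J1]: (9,4,4)
Grübler: 3·8 − 2·4 − 4 = 12

M = 12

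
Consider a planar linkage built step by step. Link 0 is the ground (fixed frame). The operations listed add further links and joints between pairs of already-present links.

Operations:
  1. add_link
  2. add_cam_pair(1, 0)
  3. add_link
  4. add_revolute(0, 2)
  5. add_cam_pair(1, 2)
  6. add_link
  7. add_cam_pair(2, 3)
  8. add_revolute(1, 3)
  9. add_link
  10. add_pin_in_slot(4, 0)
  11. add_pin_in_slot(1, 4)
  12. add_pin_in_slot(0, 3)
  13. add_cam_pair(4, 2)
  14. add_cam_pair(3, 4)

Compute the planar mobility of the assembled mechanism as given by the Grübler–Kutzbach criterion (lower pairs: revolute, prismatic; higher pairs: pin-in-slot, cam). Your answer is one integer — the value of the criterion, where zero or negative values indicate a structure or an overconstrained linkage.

(L,J1,J2)=(1,0,0); link0 fixed
link1: (2,0,0)
C 1-0 [J2]: (2,0,1)
link2: (3,0,1)
R 0-2 [J1]: (3,1,1)
C 1-2 [J2]: (3,1,2)
link3: (4,1,2)
C 2-3 [J2]: (4,1,3)
R 1-3 [J1]: (4,2,3)
link4: (5,2,3)
PS 4-0 [J2]: (5,2,4)
PS 1-4 [J2]: (5,2,5)
PS 0-3 [J2]: (5,2,6)
C 4-2 [J2]: (5,2,7)
C 3-4 [J2]: (5,2,8)
Grübler: 3·4 − 2·2 − 8 = 0

M = 0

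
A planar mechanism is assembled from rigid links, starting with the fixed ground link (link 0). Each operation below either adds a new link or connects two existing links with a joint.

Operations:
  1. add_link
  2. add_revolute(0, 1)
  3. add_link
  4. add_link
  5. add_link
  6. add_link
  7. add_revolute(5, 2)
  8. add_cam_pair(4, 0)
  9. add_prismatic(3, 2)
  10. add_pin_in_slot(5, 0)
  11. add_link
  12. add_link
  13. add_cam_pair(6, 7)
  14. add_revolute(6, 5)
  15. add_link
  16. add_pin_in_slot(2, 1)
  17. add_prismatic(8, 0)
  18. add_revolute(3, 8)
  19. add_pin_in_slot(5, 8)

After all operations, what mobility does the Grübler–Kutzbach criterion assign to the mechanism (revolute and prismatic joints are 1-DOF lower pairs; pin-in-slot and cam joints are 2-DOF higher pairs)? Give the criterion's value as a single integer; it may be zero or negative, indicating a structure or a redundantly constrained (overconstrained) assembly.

M = 7

ground; <1,0,0>
#1 <2,0,0>
R:0↔1 J1 <2,1,0>
#2 <3,1,0>
#3 <4,1,0>
#4 <5,1,0>
#5 <6,1,0>
R:5↔2 J1 <6,2,0>
C:4↔0 J2 <6,2,1>
P:3↔2 J1 <6,3,1>
PS:5↔0 J2 <6,3,2>
#6 <7,3,2>
#7 <8,3,2>
C:6↔7 J2 <8,3,3>
R:6↔5 J1 <8,4,3>
#8 <9,4,3>
PS:2↔1 J2 <9,4,4>
P:8↔0 J1 <9,5,4>
R:3↔8 J1 <9,6,4>
PS:5↔8 J2 <9,6,5>
3×8 − 2×6 − 1×5 = 7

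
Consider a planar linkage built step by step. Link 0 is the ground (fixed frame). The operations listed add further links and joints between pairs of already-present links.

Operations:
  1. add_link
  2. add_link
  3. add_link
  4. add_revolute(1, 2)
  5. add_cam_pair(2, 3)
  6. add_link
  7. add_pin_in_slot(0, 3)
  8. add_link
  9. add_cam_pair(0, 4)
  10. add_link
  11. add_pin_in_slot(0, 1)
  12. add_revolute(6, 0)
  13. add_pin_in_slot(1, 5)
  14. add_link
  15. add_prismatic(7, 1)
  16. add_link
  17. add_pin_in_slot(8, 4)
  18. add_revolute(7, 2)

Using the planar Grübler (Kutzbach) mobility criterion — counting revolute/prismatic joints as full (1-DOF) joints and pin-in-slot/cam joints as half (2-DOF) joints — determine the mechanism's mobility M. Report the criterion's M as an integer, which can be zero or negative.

ground; <1,0,0>
#1 <2,0,0>
#2 <3,0,0>
#3 <4,0,0>
R:1↔2 J1 <4,1,0>
C:2↔3 J2 <4,1,1>
#4 <5,1,1>
PS:0↔3 J2 <5,1,2>
#5 <6,1,2>
C:0↔4 J2 <6,1,3>
#6 <7,1,3>
PS:0↔1 J2 <7,1,4>
R:6↔0 J1 <7,2,4>
PS:1↔5 J2 <7,2,5>
#7 <8,2,5>
P:7↔1 J1 <8,3,5>
#8 <9,3,5>
PS:8↔4 J2 <9,3,6>
R:7↔2 J1 <9,4,6>
3×8 − 2×4 − 1×6 = 10

M = 10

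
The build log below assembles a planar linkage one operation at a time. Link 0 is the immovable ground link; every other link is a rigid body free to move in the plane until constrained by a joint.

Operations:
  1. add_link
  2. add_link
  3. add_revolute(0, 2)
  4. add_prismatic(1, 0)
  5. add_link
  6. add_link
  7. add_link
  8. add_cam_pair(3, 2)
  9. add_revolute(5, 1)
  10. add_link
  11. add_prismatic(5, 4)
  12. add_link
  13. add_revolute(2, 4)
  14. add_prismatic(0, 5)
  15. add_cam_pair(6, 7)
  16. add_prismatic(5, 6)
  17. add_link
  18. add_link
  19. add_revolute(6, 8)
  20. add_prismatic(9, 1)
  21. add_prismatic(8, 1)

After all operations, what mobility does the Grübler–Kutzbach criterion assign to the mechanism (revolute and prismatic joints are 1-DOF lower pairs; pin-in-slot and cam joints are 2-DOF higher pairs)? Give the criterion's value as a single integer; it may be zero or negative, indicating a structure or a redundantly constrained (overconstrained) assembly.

ground; <1,0,0>
#1 <2,0,0>
#2 <3,0,0>
R:0↔2 J1 <3,1,0>
P:1↔0 J1 <3,2,0>
#3 <4,2,0>
#4 <5,2,0>
#5 <6,2,0>
C:3↔2 J2 <6,2,1>
R:5↔1 J1 <6,3,1>
#6 <7,3,1>
P:5↔4 J1 <7,4,1>
#7 <8,4,1>
R:2↔4 J1 <8,5,1>
P:0↔5 J1 <8,6,1>
C:6↔7 J2 <8,6,2>
P:5↔6 J1 <8,7,2>
#8 <9,7,2>
#9 <10,7,2>
R:6↔8 J1 <10,8,2>
P:9↔1 J1 <10,9,2>
P:8↔1 J1 <10,10,2>
3×9 − 2×10 − 1×2 = 5

M = 5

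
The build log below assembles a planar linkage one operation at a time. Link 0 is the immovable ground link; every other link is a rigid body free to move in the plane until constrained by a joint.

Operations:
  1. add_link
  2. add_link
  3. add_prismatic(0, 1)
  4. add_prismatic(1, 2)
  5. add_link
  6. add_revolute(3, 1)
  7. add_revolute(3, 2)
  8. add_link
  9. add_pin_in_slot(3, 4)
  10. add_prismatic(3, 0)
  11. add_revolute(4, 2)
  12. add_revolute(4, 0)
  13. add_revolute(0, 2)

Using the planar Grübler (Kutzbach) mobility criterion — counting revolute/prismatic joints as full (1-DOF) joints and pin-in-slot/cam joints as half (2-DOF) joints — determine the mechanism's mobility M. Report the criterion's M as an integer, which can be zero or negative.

L=1 J1=0 J2=0
add link → L=2 J1=0 J2=0
add link → L=3 J1=0 J2=0
P@0,1 dof=1 J1 → L=3 J1=1 J2=0
P@1,2 dof=1 J1 → L=3 J1=2 J2=0
add link → L=4 J1=2 J2=0
R@3,1 dof=1 J1 → L=4 J1=3 J2=0
R@3,2 dof=1 J1 → L=4 J1=4 J2=0
add link → L=5 J1=4 J2=0
PS@3,4 dof=2 J2 → L=5 J1=4 J2=1
P@3,0 dof=1 J1 → L=5 J1=5 J2=1
R@4,2 dof=1 J1 → L=5 J1=6 J2=1
R@4,0 dof=1 J1 → L=5 J1=7 J2=1
R@0,2 dof=1 J1 → L=5 J1=8 J2=1
M=3(L−1)−2J1−J2=3·4−2·8−1=-5

M = -5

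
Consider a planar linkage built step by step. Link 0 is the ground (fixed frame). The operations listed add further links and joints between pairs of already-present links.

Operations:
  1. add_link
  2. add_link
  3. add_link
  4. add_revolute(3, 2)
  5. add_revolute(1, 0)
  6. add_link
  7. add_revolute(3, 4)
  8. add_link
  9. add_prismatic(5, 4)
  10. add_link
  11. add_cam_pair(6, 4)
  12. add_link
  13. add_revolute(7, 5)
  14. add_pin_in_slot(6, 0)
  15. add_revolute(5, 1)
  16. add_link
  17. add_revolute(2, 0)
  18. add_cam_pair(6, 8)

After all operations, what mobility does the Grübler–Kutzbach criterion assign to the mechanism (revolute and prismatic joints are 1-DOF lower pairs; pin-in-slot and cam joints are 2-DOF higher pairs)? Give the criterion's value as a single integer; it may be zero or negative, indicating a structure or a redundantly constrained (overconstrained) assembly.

ground; <1,0,0>
#1 <2,0,0>
#2 <3,0,0>
#3 <4,0,0>
R:3↔2 J1 <4,1,0>
R:1↔0 J1 <4,2,0>
#4 <5,2,0>
R:3↔4 J1 <5,3,0>
#5 <6,3,0>
P:5↔4 J1 <6,4,0>
#6 <7,4,0>
C:6↔4 J2 <7,4,1>
#7 <8,4,1>
R:7↔5 J1 <8,5,1>
PS:6↔0 J2 <8,5,2>
R:5↔1 J1 <8,6,2>
#8 <9,6,2>
R:2↔0 J1 <9,7,2>
C:6↔8 J2 <9,7,3>
3×8 − 2×7 − 1×3 = 7

M = 7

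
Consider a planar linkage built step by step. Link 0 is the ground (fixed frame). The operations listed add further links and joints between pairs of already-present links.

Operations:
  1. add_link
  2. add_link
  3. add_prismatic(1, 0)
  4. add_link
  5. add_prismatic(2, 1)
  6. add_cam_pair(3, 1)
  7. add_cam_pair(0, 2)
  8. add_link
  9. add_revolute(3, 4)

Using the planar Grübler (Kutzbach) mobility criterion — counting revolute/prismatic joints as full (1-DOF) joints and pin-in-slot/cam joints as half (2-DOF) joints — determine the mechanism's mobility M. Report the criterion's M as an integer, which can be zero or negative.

M = 4

link 0 = ground. State L|J1|J2 = 1|0|0
+link1  2|0|0
+link2  3|0|0
P(1,0) f=1→J1  3|1|0
+link3  4|1|0
P(2,1) f=1→J1  4|2|0
C(3,1) f=2→J2  4|2|1
C(0,2) f=2→J2  4|2|2
+link4  5|2|2
R(3,4) f=1→J1  5|3|2
M = 3(5−1)−2·3−2 = 12−6−2 = 4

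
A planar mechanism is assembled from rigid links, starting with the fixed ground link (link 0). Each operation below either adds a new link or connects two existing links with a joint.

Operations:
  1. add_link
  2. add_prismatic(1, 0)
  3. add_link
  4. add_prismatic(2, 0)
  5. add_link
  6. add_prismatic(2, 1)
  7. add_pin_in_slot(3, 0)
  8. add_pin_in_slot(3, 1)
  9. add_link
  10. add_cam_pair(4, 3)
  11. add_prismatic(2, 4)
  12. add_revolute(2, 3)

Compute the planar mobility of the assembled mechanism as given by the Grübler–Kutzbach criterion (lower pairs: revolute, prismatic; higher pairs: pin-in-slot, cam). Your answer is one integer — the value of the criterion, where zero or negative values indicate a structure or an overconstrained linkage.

M = -1

L=1 J1=0 J2=0
add link → L=2 J1=0 J2=0
P@1,0 dof=1 J1 → L=2 J1=1 J2=0
add link → L=3 J1=1 J2=0
P@2,0 dof=1 J1 → L=3 J1=2 J2=0
add link → L=4 J1=2 J2=0
P@2,1 dof=1 J1 → L=4 J1=3 J2=0
PS@3,0 dof=2 J2 → L=4 J1=3 J2=1
PS@3,1 dof=2 J2 → L=4 J1=3 J2=2
add link → L=5 J1=3 J2=2
C@4,3 dof=2 J2 → L=5 J1=3 J2=3
P@2,4 dof=1 J1 → L=5 J1=4 J2=3
R@2,3 dof=1 J1 → L=5 J1=5 J2=3
M=3(L−1)−2J1−J2=3·4−2·5−3=-1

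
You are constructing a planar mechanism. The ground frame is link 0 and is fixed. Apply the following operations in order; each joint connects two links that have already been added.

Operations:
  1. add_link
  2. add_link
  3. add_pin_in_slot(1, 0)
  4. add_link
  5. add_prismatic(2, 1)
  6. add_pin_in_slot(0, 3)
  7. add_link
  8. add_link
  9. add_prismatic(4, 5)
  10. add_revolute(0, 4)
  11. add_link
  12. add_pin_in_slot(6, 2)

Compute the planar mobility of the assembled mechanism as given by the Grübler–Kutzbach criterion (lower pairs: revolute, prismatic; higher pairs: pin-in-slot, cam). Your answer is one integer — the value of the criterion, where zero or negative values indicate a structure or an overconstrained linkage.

M = 9

link 0 = ground. State L|J1|J2 = 1|0|0
+link1  2|0|0
+link2  3|0|0
PS(1,0) f=2→J2  3|0|1
+link3  4|0|1
P(2,1) f=1→J1  4|1|1
PS(0,3) f=2→J2  4|1|2
+link4  5|1|2
+link5  6|1|2
P(4,5) f=1→J1  6|2|2
R(0,4) f=1→J1  6|3|2
+link6  7|3|2
PS(6,2) f=2→J2  7|3|3
M = 3(7−1)−2·3−3 = 18−6−3 = 9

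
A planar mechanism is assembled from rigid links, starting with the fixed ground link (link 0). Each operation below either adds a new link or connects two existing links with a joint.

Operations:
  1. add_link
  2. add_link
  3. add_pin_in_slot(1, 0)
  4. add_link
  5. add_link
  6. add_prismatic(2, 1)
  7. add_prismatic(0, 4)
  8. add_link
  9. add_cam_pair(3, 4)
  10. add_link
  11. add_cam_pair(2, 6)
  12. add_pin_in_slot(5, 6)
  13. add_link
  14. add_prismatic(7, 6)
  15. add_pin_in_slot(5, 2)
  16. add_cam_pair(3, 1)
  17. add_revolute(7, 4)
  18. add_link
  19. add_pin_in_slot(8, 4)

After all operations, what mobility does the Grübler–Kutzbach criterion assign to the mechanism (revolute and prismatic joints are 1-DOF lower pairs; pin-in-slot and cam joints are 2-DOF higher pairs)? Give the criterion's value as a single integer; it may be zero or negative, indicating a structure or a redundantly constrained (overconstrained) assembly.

M = 9

(L,J1,J2)=(1,0,0); link0 fixed
link1: (2,0,0)
link2: (3,0,0)
PS 1-0 [J2]: (3,0,1)
link3: (4,0,1)
link4: (5,0,1)
P 2-1 [J1]: (5,1,1)
P 0-4 [J1]: (5,2,1)
link5: (6,2,1)
C 3-4 [J2]: (6,2,2)
link6: (7,2,2)
C 2-6 [J2]: (7,2,3)
PS 5-6 [J2]: (7,2,4)
link7: (8,2,4)
P 7-6 [J1]: (8,3,4)
PS 5-2 [J2]: (8,3,5)
C 3-1 [J2]: (8,3,6)
R 7-4 [J1]: (8,4,6)
link8: (9,4,6)
PS 8-4 [J2]: (9,4,7)
Grübler: 3·8 − 2·4 − 7 = 9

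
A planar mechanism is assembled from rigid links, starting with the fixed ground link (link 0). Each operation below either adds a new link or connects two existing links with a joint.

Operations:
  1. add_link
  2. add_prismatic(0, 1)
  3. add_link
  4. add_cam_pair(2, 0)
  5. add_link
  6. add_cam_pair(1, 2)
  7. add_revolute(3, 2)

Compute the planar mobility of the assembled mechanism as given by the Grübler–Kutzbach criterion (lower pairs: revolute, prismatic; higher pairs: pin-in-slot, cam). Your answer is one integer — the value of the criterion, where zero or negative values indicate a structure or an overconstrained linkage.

M = 3

link 0 = ground. State L|J1|J2 = 1|0|0
+link1  2|0|0
P(0,1) f=1→J1  2|1|0
+link2  3|1|0
C(2,0) f=2→J2  3|1|1
+link3  4|1|1
C(1,2) f=2→J2  4|1|2
R(3,2) f=1→J1  4|2|2
M = 3(4−1)−2·2−2 = 9−4−2 = 3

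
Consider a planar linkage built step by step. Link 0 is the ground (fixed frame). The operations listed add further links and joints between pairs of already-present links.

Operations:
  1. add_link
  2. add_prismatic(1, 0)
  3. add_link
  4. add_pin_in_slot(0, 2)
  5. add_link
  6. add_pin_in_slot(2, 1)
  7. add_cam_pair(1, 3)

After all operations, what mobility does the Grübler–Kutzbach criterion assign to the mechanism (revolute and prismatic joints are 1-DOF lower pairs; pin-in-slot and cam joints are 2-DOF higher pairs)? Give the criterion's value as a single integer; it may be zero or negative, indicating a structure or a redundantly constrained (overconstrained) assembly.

L=1 J1=0 J2=0
add link → L=2 J1=0 J2=0
P@1,0 dof=1 J1 → L=2 J1=1 J2=0
add link → L=3 J1=1 J2=0
PS@0,2 dof=2 J2 → L=3 J1=1 J2=1
add link → L=4 J1=1 J2=1
PS@2,1 dof=2 J2 → L=4 J1=1 J2=2
C@1,3 dof=2 J2 → L=4 J1=1 J2=3
M=3(L−1)−2J1−J2=3·3−2·1−3=4

M = 4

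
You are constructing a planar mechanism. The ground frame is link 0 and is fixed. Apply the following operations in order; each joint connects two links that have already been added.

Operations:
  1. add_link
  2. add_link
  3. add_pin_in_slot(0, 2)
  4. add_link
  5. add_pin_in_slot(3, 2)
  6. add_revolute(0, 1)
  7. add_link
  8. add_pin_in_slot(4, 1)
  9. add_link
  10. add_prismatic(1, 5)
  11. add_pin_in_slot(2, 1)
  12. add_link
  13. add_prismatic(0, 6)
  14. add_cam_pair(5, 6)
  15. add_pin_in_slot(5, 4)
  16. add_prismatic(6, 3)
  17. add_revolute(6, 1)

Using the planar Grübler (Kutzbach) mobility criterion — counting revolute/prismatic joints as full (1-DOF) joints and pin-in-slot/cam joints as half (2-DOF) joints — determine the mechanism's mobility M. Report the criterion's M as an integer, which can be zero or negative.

M = 2

link 0 = ground. State L|J1|J2 = 1|0|0
+link1  2|0|0
+link2  3|0|0
PS(0,2) f=2→J2  3|0|1
+link3  4|0|1
PS(3,2) f=2→J2  4|0|2
R(0,1) f=1→J1  4|1|2
+link4  5|1|2
PS(4,1) f=2→J2  5|1|3
+link5  6|1|3
P(1,5) f=1→J1  6|2|3
PS(2,1) f=2→J2  6|2|4
+link6  7|2|4
P(0,6) f=1→J1  7|3|4
C(5,6) f=2→J2  7|3|5
PS(5,4) f=2→J2  7|3|6
P(6,3) f=1→J1  7|4|6
R(6,1) f=1→J1  7|5|6
M = 3(7−1)−2·5−6 = 18−10−6 = 2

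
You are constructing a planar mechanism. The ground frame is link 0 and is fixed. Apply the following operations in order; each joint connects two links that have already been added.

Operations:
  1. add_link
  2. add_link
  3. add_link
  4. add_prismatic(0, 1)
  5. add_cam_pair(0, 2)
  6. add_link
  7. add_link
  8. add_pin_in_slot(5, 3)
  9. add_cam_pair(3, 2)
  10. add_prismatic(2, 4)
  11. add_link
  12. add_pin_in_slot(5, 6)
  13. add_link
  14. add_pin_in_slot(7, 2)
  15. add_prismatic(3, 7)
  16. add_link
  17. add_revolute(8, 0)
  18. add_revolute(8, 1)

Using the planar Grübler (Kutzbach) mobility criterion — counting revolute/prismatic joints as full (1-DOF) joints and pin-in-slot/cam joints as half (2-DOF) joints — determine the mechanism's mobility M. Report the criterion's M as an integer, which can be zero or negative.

M = 9

(L,J1,J2)=(1,0,0); link0 fixed
link1: (2,0,0)
link2: (3,0,0)
link3: (4,0,0)
P 0-1 [J1]: (4,1,0)
C 0-2 [J2]: (4,1,1)
link4: (5,1,1)
link5: (6,1,1)
PS 5-3 [J2]: (6,1,2)
C 3-2 [J2]: (6,1,3)
P 2-4 [J1]: (6,2,3)
link6: (7,2,3)
PS 5-6 [J2]: (7,2,4)
link7: (8,2,4)
PS 7-2 [J2]: (8,2,5)
P 3-7 [J1]: (8,3,5)
link8: (9,3,5)
R 8-0 [J1]: (9,4,5)
R 8-1 [J1]: (9,5,5)
Grübler: 3·8 − 2·5 − 5 = 9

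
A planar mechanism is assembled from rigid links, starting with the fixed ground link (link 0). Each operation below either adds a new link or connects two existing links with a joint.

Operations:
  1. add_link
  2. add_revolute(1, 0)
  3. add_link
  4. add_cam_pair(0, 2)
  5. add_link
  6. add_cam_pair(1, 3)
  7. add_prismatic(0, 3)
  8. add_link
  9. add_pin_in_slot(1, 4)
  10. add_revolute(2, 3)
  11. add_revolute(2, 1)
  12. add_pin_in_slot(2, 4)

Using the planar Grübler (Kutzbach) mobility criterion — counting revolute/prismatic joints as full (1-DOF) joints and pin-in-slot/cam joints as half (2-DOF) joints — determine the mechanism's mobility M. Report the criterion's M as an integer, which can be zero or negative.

M = 0

[1;0;0] (link 0 is ground)
L+ [2;0;0]
R(1,0)∈J1 [2;1;0]
L+ [3;1;0]
C(0,2)∈J2 [3;1;1]
L+ [4;1;1]
C(1,3)∈J2 [4;1;2]
P(0,3)∈J1 [4;2;2]
L+ [5;2;2]
PS(1,4)∈J2 [5;2;3]
R(2,3)∈J1 [5;3;3]
R(2,1)∈J1 [5;4;3]
PS(2,4)∈J2 [5;4;4]
mobility = 12 − 8 − 4 = 0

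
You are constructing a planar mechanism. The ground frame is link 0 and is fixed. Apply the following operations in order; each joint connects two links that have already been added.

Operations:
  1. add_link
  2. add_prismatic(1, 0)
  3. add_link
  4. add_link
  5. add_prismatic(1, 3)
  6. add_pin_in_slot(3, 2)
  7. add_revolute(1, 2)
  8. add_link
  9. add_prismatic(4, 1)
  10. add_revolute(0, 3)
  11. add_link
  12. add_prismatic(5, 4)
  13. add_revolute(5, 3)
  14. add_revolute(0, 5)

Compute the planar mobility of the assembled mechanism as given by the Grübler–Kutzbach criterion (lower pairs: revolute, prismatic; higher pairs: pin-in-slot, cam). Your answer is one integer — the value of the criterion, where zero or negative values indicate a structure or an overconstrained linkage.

M = -2

(L,J1,J2)=(1,0,0); link0 fixed
link1: (2,0,0)
P 1-0 [J1]: (2,1,0)
link2: (3,1,0)
link3: (4,1,0)
P 1-3 [J1]: (4,2,0)
PS 3-2 [J2]: (4,2,1)
R 1-2 [J1]: (4,3,1)
link4: (5,3,1)
P 4-1 [J1]: (5,4,1)
R 0-3 [J1]: (5,5,1)
link5: (6,5,1)
P 5-4 [J1]: (6,6,1)
R 5-3 [J1]: (6,7,1)
R 0-5 [J1]: (6,8,1)
Grübler: 3·5 − 2·8 − 1 = -2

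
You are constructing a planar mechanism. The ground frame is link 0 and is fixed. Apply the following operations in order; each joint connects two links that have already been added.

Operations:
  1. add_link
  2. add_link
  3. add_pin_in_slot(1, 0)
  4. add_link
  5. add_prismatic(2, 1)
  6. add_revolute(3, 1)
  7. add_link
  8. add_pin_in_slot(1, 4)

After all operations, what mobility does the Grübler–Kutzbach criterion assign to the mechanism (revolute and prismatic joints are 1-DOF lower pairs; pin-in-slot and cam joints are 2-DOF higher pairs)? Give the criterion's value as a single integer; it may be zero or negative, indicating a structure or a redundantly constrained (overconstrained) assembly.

M = 6

[1;0;0] (link 0 is ground)
L+ [2;0;0]
L+ [3;0;0]
PS(1,0)∈J2 [3;0;1]
L+ [4;0;1]
P(2,1)∈J1 [4;1;1]
R(3,1)∈J1 [4;2;1]
L+ [5;2;1]
PS(1,4)∈J2 [5;2;2]
mobility = 12 − 4 − 2 = 6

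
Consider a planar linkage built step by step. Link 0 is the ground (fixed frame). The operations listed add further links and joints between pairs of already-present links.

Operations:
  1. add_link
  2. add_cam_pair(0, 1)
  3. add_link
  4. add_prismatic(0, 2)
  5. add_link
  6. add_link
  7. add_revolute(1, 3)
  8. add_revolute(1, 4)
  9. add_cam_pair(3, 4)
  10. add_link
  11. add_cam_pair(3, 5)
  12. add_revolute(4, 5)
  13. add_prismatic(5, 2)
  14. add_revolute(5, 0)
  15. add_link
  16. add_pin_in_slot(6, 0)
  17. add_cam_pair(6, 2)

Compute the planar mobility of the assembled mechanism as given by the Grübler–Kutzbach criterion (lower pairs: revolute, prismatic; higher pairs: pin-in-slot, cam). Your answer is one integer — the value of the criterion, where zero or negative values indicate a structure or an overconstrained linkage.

(L,J1,J2)=(1,0,0); link0 fixed
link1: (2,0,0)
C 0-1 [J2]: (2,0,1)
link2: (3,0,1)
P 0-2 [J1]: (3,1,1)
link3: (4,1,1)
link4: (5,1,1)
R 1-3 [J1]: (5,2,1)
R 1-4 [J1]: (5,3,1)
C 3-4 [J2]: (5,3,2)
link5: (6,3,2)
C 3-5 [J2]: (6,3,3)
R 4-5 [J1]: (6,4,3)
P 5-2 [J1]: (6,5,3)
R 5-0 [J1]: (6,6,3)
link6: (7,6,3)
PS 6-0 [J2]: (7,6,4)
C 6-2 [J2]: (7,6,5)
Grübler: 3·6 − 2·6 − 5 = 1

M = 1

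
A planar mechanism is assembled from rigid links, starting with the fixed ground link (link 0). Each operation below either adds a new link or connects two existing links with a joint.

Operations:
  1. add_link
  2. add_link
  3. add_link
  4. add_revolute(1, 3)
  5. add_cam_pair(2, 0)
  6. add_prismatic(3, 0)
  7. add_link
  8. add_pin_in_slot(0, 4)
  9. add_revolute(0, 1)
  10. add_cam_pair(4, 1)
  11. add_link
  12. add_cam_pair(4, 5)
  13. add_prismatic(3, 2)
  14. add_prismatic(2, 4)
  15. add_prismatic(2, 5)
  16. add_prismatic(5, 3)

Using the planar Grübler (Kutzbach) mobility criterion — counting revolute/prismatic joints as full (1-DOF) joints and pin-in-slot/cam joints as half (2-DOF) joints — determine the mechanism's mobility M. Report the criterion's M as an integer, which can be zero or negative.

M = -3

L=1 J1=0 J2=0
add link → L=2 J1=0 J2=0
add link → L=3 J1=0 J2=0
add link → L=4 J1=0 J2=0
R@1,3 dof=1 J1 → L=4 J1=1 J2=0
C@2,0 dof=2 J2 → L=4 J1=1 J2=1
P@3,0 dof=1 J1 → L=4 J1=2 J2=1
add link → L=5 J1=2 J2=1
PS@0,4 dof=2 J2 → L=5 J1=2 J2=2
R@0,1 dof=1 J1 → L=5 J1=3 J2=2
C@4,1 dof=2 J2 → L=5 J1=3 J2=3
add link → L=6 J1=3 J2=3
C@4,5 dof=2 J2 → L=6 J1=3 J2=4
P@3,2 dof=1 J1 → L=6 J1=4 J2=4
P@2,4 dof=1 J1 → L=6 J1=5 J2=4
P@2,5 dof=1 J1 → L=6 J1=6 J2=4
P@5,3 dof=1 J1 → L=6 J1=7 J2=4
M=3(L−1)−2J1−J2=3·5−2·7−4=-3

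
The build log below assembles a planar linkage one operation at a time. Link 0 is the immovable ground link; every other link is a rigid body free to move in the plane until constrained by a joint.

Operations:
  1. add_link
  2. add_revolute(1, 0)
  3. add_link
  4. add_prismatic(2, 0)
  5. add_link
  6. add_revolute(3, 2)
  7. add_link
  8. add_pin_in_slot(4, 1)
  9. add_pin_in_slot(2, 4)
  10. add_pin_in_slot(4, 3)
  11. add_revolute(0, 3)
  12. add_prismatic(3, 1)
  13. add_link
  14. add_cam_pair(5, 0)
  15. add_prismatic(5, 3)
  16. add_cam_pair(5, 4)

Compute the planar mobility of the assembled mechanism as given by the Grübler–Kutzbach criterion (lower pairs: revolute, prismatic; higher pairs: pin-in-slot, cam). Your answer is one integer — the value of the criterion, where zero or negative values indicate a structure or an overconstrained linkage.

L=1 J1=0 J2=0
add link → L=2 J1=0 J2=0
R@1,0 dof=1 J1 → L=2 J1=1 J2=0
add link → L=3 J1=1 J2=0
P@2,0 dof=1 J1 → L=3 J1=2 J2=0
add link → L=4 J1=2 J2=0
R@3,2 dof=1 J1 → L=4 J1=3 J2=0
add link → L=5 J1=3 J2=0
PS@4,1 dof=2 J2 → L=5 J1=3 J2=1
PS@2,4 dof=2 J2 → L=5 J1=3 J2=2
PS@4,3 dof=2 J2 → L=5 J1=3 J2=3
R@0,3 dof=1 J1 → L=5 J1=4 J2=3
P@3,1 dof=1 J1 → L=5 J1=5 J2=3
add link → L=6 J1=5 J2=3
C@5,0 dof=2 J2 → L=6 J1=5 J2=4
P@5,3 dof=1 J1 → L=6 J1=6 J2=4
C@5,4 dof=2 J2 → L=6 J1=6 J2=5
M=3(L−1)−2J1−J2=3·5−2·6−5=-2

M = -2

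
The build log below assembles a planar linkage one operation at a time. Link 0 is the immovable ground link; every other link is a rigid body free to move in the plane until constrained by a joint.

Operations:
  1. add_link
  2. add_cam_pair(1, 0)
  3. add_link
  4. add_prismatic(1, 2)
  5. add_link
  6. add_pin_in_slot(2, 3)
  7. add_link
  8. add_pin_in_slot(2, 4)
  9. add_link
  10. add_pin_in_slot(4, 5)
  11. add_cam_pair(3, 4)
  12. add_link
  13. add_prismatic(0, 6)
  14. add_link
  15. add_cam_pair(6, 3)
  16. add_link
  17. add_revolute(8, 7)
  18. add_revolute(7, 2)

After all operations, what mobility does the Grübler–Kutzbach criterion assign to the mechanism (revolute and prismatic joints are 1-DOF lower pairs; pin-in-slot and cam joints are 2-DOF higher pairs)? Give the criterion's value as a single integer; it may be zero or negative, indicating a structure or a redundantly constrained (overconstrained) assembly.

M = 10

L=1 J1=0 J2=0
add link → L=2 J1=0 J2=0
C@1,0 dof=2 J2 → L=2 J1=0 J2=1
add link → L=3 J1=0 J2=1
P@1,2 dof=1 J1 → L=3 J1=1 J2=1
add link → L=4 J1=1 J2=1
PS@2,3 dof=2 J2 → L=4 J1=1 J2=2
add link → L=5 J1=1 J2=2
PS@2,4 dof=2 J2 → L=5 J1=1 J2=3
add link → L=6 J1=1 J2=3
PS@4,5 dof=2 J2 → L=6 J1=1 J2=4
C@3,4 dof=2 J2 → L=6 J1=1 J2=5
add link → L=7 J1=1 J2=5
P@0,6 dof=1 J1 → L=7 J1=2 J2=5
add link → L=8 J1=2 J2=5
C@6,3 dof=2 J2 → L=8 J1=2 J2=6
add link → L=9 J1=2 J2=6
R@8,7 dof=1 J1 → L=9 J1=3 J2=6
R@7,2 dof=1 J1 → L=9 J1=4 J2=6
M=3(L−1)−2J1−J2=3·8−2·4−6=10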